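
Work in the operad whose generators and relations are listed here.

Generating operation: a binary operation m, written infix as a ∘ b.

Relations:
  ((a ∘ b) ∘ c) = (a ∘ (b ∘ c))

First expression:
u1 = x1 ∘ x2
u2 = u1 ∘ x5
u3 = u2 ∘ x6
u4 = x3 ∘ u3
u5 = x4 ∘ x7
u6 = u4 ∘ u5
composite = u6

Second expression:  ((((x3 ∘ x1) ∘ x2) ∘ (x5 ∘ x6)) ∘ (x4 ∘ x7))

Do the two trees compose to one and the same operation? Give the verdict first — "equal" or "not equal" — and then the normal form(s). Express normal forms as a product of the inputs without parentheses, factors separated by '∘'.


equal; the common form is x3 ∘ x1 ∘ x2 ∘ x5 ∘ x6 ∘ x4 ∘ x7

The first composite normalizes to x3 ∘ x1 ∘ x2 ∘ x5 ∘ x6 ∘ x4 ∘ x7
The second composite normalizes to x3 ∘ x1 ∘ x2 ∘ x5 ∘ x6 ∘ x4 ∘ x7
The normal forms match — equal.


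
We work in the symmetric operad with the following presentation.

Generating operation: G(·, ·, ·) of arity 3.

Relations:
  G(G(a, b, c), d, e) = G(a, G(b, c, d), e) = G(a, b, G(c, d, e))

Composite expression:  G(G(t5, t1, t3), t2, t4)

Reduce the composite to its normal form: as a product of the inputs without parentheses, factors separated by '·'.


t5 · t1 · t3 · t2 · t4


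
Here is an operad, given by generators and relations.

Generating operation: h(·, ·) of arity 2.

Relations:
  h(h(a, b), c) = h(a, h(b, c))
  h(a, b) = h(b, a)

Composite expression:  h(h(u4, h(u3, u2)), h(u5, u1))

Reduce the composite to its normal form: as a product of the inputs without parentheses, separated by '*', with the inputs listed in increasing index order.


u1 * u2 * u3 * u4 * u5

With h associative and commutative, the u-input set is all that matters.
h(u3, u2) spells out as u3 * u2
h(u4, h(u3, u2)) spells out as u4 * u3 * u2
h(u5, u1) spells out as u5 * u1
h(h(u4, h(u3, u2)), h(u5, u1)) spells out as u4 * u3 * u2 * u5 * u1
reordering the factors by index: u1 * u2 * u3 * u4 * u5


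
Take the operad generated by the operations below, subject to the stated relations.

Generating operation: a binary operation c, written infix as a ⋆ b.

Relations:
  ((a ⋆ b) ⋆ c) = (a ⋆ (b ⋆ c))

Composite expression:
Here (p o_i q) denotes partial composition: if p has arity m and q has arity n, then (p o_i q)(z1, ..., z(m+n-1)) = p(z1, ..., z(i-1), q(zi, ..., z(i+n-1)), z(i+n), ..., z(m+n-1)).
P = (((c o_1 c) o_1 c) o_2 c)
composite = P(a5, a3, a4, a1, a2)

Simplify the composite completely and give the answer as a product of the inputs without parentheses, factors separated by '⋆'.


a5 ⋆ a3 ⋆ a4 ⋆ a1 ⋆ a2

Every regrouping of c is equal, so read the a-inputs in written order.
(a3 ⋆ a4) linearizes to a3 ⋆ a4
(a5 ⋆ (a3 ⋆ a4)) linearizes to a5 ⋆ a3 ⋆ a4
((a5 ⋆ (a3 ⋆ a4)) ⋆ a1) linearizes to a5 ⋆ a3 ⋆ a4 ⋆ a1
(((a5 ⋆ (a3 ⋆ a4)) ⋆ a1) ⋆ a2) linearizes to a5 ⋆ a3 ⋆ a4 ⋆ a1 ⋆ a2


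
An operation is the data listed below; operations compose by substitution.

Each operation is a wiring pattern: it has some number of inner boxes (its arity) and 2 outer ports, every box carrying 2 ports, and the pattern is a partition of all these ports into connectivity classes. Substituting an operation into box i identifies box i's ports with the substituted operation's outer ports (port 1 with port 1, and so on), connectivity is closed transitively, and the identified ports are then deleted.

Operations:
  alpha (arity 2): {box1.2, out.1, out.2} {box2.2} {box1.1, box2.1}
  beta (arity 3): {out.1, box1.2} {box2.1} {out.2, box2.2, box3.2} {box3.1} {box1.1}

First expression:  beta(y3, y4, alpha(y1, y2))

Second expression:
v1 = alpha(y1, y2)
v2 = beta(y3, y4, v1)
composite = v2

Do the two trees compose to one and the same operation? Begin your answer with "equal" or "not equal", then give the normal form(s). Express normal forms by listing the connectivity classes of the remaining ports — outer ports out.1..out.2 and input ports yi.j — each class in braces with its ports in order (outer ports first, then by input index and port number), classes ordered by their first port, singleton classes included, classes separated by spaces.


In normal form, the first expression is {out.1, y3.2} {out.2, y1.2, y4.2} {y1.1, y2.1} {y2.2} {y3.1} {y4.1}
In normal form, the second expression is {out.1, y3.2} {out.2, y1.2, y4.2} {y1.1, y2.1} {y2.2} {y3.1} {y4.1}
Both agree, so they are equal.

equal; both compose to {out.1, y3.2} {out.2, y1.2, y4.2} {y1.1, y2.1} {y2.2} {y3.1} {y4.1}


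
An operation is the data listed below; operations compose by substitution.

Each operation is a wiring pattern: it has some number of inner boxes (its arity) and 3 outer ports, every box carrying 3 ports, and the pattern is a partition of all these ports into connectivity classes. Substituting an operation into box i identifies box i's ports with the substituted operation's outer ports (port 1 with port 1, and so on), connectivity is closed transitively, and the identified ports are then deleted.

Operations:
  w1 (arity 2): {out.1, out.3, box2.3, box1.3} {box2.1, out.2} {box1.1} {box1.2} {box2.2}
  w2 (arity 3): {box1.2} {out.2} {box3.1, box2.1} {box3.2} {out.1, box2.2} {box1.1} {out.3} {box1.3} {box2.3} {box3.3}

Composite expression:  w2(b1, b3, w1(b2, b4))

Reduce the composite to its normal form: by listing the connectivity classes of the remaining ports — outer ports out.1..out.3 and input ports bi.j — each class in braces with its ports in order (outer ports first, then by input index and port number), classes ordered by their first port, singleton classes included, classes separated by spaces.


{out.1, b3.2} {out.2} {out.3} {b1.1} {b1.2} {b1.3} {b2.1} {b2.2} {b2.3, b3.1, b4.3} {b3.3} {b4.1} {b4.2}

Treat the ports identified at w2 as solder joints: merge, then drop.
stage w1: inputs (b2, b4), connectivity {out.1, out.3, b2.3, b4.3} {out.2, b4.1} {b2.1} {b2.2} {b4.2}, out.j its boundary
stage w2: inputs (b1, b3, b2, b4), connectivity {out.1, b3.2} {out.2} {out.3} {b1.1} {b1.2} {b1.3} {b2.1} {b2.2} {b2.3, b3.1, b4.3} {b3.3} {b4.1} {b4.2}, out.j its boundary


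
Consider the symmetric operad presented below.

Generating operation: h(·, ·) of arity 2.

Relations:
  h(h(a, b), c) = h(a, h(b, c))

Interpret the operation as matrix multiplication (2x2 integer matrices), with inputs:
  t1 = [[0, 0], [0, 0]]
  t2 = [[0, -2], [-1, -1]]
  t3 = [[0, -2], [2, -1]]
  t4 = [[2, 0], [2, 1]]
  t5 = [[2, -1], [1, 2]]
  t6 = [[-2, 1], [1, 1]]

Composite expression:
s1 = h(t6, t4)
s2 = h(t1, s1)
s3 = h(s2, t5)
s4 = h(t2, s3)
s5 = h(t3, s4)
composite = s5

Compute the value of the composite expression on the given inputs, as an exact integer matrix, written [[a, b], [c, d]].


h(t6, t4) = [[-2, 1], [4, 1]]
h(t1, h(t6, t4)) = [[0, 0], [0, 0]]
h(h(t1, h(t6, t4)), t5) = [[0, 0], [0, 0]]
h(t2, h(h(t1, h(t6, t4)), t5)) = [[0, 0], [0, 0]]
h(t3, h(t2, h(h(t1, h(t6, t4)), t5))) = [[0, 0], [0, 0]]

[[0, 0], [0, 0]]


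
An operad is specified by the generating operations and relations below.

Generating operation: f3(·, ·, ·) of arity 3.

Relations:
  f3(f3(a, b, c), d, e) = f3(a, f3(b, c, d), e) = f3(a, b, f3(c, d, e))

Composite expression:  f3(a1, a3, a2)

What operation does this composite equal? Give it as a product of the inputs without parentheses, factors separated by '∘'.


All parenthesizations of f3 agree; list the a-inputs left to right.
f3(a1, a3, a2) collapses to a1 ∘ a3 ∘ a2

a1 ∘ a3 ∘ a2


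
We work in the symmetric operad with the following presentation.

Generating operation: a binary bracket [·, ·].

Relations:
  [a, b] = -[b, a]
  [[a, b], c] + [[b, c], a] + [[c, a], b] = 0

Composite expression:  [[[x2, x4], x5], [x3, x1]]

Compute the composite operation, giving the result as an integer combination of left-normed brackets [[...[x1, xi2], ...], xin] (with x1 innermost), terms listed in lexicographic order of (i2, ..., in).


[[[[x1, x3], x2], x4], x5] - [[[[x1, x3], x4], x2], x5] - [[[[x1, x3], x5], x2], x4] + [[[[x1, x3], x5], x4], x2]

Left-normed coefficients sit on the x1-initial expansion words.
Composite bracket: [[[x2, x4], x5], [x3, x1]]
Expanding via [a, b] = ab - ba: 16 signed words (2^4 = 16).
Keep just the words that open with x1:
  x1x3x2x4x5 appears with sign +1, giving the term +[[[[x1, x3], x2], x4], x5]
  x1x3x4x2x5 appears with sign -1, giving the term -[[[[x1, x3], x4], x2], x5]
  x1x3x5x2x4 appears with sign -1, giving the term -[[[[x1, x3], x5], x2], x4]
  x1x3x5x4x2 appears with sign +1, giving the term +[[[[x1, x3], x5], x4], x2]


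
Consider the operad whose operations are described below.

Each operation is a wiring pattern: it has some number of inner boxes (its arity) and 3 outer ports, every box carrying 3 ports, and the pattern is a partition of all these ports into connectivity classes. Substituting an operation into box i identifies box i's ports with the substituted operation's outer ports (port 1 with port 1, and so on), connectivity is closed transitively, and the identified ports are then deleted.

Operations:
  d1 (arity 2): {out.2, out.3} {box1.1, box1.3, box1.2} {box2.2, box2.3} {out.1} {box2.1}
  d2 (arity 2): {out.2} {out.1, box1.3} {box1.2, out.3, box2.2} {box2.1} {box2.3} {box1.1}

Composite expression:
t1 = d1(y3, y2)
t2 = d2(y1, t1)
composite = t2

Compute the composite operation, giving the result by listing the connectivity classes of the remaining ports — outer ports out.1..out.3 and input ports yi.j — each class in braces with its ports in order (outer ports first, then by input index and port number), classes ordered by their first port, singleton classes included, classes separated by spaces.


{out.1, y1.3} {out.2} {out.3, y1.2} {y1.1} {y2.1} {y2.2, y2.3} {y3.1, y3.2, y3.3}

Substituting into d2 glues patterns; closure does the rest.
after d1, the pattern on (y3, y2) reads {out.1} {out.2, out.3} {y2.1} {y2.2, y2.3} {y3.1, y3.2, y3.3} (out.j = its outer ports)
after d2, the pattern on (y1, y3, y2) reads {out.1, y1.3} {out.2} {out.3, y1.2} {y1.1} {y2.1} {y2.2, y2.3} {y3.1, y3.2, y3.3} (out.j = its outer ports)


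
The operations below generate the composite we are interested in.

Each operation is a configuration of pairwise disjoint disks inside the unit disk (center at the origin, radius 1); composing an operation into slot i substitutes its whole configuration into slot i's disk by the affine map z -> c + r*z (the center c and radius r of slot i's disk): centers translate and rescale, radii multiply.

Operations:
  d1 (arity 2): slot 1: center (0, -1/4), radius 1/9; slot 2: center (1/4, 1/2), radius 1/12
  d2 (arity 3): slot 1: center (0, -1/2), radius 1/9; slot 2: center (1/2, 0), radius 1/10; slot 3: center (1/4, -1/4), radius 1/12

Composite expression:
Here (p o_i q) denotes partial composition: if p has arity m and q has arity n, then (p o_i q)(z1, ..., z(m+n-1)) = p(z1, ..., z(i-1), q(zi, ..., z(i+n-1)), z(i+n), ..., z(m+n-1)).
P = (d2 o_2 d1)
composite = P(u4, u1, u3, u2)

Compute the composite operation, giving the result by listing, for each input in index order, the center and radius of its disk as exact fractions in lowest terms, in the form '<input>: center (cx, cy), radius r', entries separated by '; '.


Only the slot chain above each u matters under d2; compose those maps.
u4: after 1 affine step, its disk has center (0, -1/2), radius 1/9
u1: after 2 affine steps, its disk has center (1/2, -1/40), radius 1/90
u3: after 2 affine steps, its disk has center (21/40, 1/20), radius 1/120
u2: after 1 affine step, its disk has center (1/4, -1/4), radius 1/12

u1: center (1/2, -1/40), radius 1/90; u2: center (1/4, -1/4), radius 1/12; u3: center (21/40, 1/20), radius 1/120; u4: center (0, -1/2), radius 1/9


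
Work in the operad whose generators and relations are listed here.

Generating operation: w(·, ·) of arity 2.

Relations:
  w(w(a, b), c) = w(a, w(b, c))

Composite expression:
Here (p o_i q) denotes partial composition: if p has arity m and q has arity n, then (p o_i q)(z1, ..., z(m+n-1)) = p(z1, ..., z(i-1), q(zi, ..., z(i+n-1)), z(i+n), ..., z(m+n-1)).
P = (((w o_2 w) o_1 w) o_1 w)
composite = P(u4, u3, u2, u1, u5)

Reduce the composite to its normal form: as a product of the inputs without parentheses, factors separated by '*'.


All parenthesizations of w agree; list the u-inputs left to right.
w(u4, u3) linearizes to u4 * u3
w(w(u4, u3), u2) linearizes to u4 * u3 * u2
w(u1, u5) linearizes to u1 * u5
w(w(w(u4, u3), u2), w(u1, u5)) linearizes to u4 * u3 * u2 * u1 * u5

u4 * u3 * u2 * u1 * u5


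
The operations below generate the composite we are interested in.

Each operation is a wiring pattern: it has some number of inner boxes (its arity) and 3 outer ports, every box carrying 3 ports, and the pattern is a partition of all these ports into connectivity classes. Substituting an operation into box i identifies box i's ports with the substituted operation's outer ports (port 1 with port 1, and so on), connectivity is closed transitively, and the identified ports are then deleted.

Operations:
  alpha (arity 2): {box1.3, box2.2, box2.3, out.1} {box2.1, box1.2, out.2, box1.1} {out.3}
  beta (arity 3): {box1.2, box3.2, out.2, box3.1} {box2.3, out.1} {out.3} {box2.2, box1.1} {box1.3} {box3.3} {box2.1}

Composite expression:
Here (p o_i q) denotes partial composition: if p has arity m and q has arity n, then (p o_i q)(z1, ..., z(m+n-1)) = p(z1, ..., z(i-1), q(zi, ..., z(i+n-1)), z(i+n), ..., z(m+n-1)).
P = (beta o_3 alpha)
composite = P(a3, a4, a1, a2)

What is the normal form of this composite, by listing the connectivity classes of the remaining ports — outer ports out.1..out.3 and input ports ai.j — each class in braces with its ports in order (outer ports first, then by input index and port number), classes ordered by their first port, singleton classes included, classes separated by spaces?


Reachability decides: close wires over beta-identified ports.
after alpha, the pattern on (a1, a2) reads {out.1, a1.3, a2.2, a2.3} {out.2, a1.1, a1.2, a2.1} {out.3} (out.j = its outer ports)
after beta, the pattern on (a3, a4, a1, a2) reads {out.1, a4.3} {out.2, a1.1, a1.2, a1.3, a2.1, a2.2, a2.3, a3.2} {out.3} {a3.1, a4.2} {a3.3} {a4.1} (out.j = its outer ports)

{out.1, a4.3} {out.2, a1.1, a1.2, a1.3, a2.1, a2.2, a2.3, a3.2} {out.3} {a3.1, a4.2} {a3.3} {a4.1}


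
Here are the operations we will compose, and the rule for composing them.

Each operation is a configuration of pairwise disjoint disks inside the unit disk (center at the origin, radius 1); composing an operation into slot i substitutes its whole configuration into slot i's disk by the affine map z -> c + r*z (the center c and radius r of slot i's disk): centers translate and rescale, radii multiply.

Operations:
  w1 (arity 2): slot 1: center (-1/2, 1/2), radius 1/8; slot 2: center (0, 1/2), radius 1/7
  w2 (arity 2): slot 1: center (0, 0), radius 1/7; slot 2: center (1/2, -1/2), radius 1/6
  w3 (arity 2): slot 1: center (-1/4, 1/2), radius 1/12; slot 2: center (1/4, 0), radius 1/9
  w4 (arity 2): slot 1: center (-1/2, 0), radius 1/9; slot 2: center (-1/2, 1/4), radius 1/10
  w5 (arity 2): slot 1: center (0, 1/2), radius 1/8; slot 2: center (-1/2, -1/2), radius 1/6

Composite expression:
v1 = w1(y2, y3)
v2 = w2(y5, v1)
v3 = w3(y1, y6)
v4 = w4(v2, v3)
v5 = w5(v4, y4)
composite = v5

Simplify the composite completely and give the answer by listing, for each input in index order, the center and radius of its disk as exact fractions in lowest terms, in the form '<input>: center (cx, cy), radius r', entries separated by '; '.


y1: center (-21/320, 43/80), radius 1/960; y2: center (-49/864, 427/864), radius 1/3456; y3: center (-1/18, 427/864), radius 1/3024; y4: center (-1/2, -1/2), radius 1/6; y5: center (-1/16, 1/2), radius 1/504; y6: center (-19/320, 17/32), radius 1/720

Each y-disk chains the slot maps above it in w5; radii multiply.
for y5, the 3-step affine chain lands on center (-1/16, 1/2), radius 1/504
for y2, the 4-step affine chain lands on center (-49/864, 427/864), radius 1/3456
for y3, the 4-step affine chain lands on center (-1/18, 427/864), radius 1/3024
for y1, the 3-step affine chain lands on center (-21/320, 43/80), radius 1/960
for y6, the 3-step affine chain lands on center (-19/320, 17/32), radius 1/720
for y4, the 1-step affine chain lands on center (-1/2, -1/2), radius 1/6


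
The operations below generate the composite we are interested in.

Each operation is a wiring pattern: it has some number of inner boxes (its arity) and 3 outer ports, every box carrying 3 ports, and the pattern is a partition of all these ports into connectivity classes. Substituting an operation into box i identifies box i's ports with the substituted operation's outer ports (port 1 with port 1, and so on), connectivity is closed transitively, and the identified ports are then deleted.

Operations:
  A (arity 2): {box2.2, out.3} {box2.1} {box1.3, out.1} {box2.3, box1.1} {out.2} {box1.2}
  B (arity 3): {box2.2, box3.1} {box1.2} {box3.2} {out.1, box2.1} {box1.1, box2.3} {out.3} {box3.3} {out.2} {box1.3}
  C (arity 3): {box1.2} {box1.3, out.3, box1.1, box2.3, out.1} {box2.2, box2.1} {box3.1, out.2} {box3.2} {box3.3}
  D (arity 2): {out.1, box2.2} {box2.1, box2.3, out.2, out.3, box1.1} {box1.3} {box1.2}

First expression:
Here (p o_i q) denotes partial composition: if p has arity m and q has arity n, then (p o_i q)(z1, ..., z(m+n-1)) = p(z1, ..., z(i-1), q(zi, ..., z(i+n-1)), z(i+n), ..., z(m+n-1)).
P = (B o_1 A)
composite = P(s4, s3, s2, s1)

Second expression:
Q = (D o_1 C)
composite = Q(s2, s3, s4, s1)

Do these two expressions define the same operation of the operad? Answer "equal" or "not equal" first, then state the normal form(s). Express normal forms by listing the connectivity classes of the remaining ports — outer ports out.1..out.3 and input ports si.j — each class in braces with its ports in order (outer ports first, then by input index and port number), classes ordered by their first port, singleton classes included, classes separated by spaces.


The first expression, normalized: {out.1, s2.1} {out.2} {out.3} {s1.1, s2.2} {s1.2} {s1.3} {s2.3, s4.3} {s3.1} {s3.2} {s3.3, s4.1} {s4.2}
The second expression, normalized: {out.1, s1.2} {out.2, out.3, s1.1, s1.3, s2.1, s2.3, s3.3} {s2.2} {s3.1, s3.2} {s4.1} {s4.2} {s4.3}
No match — not equal.

not equal; first: {out.1, s2.1} {out.2} {out.3} {s1.1, s2.2} {s1.2} {s1.3} {s2.3, s4.3} {s3.1} {s3.2} {s3.3, s4.1} {s4.2}; second: {out.1, s1.2} {out.2, out.3, s1.1, s1.3, s2.1, s2.3, s3.3} {s2.2} {s3.1, s3.2} {s4.1} {s4.2} {s4.3}


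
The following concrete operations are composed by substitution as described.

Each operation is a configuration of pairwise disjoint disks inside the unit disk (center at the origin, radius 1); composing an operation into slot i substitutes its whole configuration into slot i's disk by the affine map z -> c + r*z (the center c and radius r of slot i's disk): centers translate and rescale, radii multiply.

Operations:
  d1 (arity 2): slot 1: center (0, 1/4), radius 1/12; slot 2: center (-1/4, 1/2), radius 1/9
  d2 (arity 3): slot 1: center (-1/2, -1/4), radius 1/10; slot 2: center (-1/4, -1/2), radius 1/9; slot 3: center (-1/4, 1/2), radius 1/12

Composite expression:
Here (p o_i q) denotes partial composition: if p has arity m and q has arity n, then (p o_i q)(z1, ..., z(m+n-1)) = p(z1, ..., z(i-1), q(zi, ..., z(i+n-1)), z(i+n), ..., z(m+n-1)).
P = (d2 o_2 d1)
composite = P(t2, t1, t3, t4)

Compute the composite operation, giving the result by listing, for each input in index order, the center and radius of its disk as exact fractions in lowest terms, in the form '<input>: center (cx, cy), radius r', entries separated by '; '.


Affine substitution under d2: radii multiply and t-centers shift.
t2 passes through 1 substitution, ending at center (-1/2, -1/4), radius 1/10
t1 passes through 2 substitutions, ending at center (-1/4, -17/36), radius 1/108
t3 passes through 2 substitutions, ending at center (-5/18, -4/9), radius 1/81
t4 passes through 1 substitution, ending at center (-1/4, 1/2), radius 1/12

t1: center (-1/4, -17/36), radius 1/108; t2: center (-1/2, -1/4), radius 1/10; t3: center (-5/18, -4/9), radius 1/81; t4: center (-1/4, 1/2), radius 1/12


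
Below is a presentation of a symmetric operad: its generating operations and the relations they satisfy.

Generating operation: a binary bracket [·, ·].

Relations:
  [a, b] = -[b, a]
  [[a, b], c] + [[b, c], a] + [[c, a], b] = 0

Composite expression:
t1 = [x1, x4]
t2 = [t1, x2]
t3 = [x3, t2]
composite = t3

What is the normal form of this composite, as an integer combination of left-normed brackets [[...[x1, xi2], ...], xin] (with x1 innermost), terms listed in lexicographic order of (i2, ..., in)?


-[[[x1, x4], x2], x3]

Left-normed coefficients sit on the x1-initial expansion words.
Composite bracket: [x3, [[x1, x4], x2]]
Expanding via [a, b] = ab - ba: 8 signed words (2^3 = 8).
Words beginning with x1 determine it all:
  word x1x4x2x3 has sign -1, contributing -[[[x1, x4], x2], x3]


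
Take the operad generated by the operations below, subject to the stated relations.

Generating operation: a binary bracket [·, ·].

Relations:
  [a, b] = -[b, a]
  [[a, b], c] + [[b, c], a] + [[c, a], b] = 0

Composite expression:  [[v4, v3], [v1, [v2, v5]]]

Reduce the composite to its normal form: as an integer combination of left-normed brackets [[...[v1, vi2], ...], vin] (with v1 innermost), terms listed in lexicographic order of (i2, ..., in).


[[[[v1, v2], v5], v3], v4] - [[[[v1, v2], v5], v4], v3] - [[[[v1, v5], v2], v3], v4] + [[[[v1, v5], v2], v4], v3]

In the tensor algebra, words opening v1 carry the v1-anchored form.
Composite bracket: [[v4, v3], [v1, [v2, v5]]]
The bracket unfolds into 16 signed words via [a, b] = ab - ba (2^4 = 16).
Keep just the words that open with v1:
  the word v1v2v5v3v4 carries sign +1 and contributes +[[[[v1, v2], v5], v3], v4]
  the word v1v2v5v4v3 carries sign -1 and contributes -[[[[v1, v2], v5], v4], v3]
  the word v1v5v2v3v4 carries sign -1 and contributes -[[[[v1, v5], v2], v3], v4]
  the word v1v5v2v4v3 carries sign +1 and contributes +[[[[v1, v5], v2], v4], v3]


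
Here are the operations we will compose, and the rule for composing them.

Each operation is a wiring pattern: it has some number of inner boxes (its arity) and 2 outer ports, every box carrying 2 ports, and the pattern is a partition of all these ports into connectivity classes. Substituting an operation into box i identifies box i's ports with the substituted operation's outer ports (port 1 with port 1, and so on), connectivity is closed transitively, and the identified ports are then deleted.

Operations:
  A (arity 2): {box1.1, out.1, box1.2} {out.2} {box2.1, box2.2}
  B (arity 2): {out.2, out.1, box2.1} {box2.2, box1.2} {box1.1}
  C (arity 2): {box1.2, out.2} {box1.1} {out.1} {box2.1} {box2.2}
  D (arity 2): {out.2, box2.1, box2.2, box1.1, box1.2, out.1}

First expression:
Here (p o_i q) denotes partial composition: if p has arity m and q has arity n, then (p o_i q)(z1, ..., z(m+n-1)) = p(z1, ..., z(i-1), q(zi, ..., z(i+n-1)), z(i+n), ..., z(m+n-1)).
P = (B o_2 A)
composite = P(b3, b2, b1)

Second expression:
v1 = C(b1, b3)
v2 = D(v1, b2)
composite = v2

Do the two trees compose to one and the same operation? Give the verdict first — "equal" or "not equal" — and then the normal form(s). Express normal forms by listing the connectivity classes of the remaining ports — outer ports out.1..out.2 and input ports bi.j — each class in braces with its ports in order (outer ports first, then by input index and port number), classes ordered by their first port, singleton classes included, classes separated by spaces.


The first expression, normalized: {out.1, out.2, b2.1, b2.2} {b1.1, b1.2} {b3.1} {b3.2}
The second expression, normalized: {out.1, out.2, b1.2, b2.1, b2.2} {b1.1} {b3.1} {b3.2}
The forms do not match — not equal.

not equal; the first gives {out.1, out.2, b2.1, b2.2} {b1.1, b1.2} {b3.1} {b3.2} and the second {out.1, out.2, b1.2, b2.1, b2.2} {b1.1} {b3.1} {b3.2}


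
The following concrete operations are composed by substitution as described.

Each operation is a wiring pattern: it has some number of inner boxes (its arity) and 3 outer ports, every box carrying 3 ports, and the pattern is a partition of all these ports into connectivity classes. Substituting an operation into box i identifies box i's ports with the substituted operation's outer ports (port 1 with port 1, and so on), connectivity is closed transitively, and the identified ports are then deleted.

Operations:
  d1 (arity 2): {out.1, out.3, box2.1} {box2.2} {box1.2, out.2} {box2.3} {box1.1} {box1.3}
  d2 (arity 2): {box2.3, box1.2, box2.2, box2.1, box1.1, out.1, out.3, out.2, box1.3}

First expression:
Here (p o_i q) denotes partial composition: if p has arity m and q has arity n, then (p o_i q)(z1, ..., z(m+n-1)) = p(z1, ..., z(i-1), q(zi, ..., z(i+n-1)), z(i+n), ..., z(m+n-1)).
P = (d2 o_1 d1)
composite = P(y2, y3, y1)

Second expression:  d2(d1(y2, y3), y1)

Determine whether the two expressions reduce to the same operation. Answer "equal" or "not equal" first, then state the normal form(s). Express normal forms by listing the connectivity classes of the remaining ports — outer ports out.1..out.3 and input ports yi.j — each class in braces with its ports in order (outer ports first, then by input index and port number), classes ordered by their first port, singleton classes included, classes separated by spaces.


Normal form of the first expression: {out.1, out.2, out.3, y1.1, y1.2, y1.3, y2.2, y3.1} {y2.1} {y2.3} {y3.2} {y3.3}
Normal form of the second expression: {out.1, out.2, out.3, y1.1, y1.2, y1.3, y2.2, y3.1} {y2.1} {y2.3} {y3.2} {y3.3}
The forms coincide; equal.

equal; both compose to {out.1, out.2, out.3, y1.1, y1.2, y1.3, y2.2, y3.1} {y2.1} {y2.3} {y3.2} {y3.3}


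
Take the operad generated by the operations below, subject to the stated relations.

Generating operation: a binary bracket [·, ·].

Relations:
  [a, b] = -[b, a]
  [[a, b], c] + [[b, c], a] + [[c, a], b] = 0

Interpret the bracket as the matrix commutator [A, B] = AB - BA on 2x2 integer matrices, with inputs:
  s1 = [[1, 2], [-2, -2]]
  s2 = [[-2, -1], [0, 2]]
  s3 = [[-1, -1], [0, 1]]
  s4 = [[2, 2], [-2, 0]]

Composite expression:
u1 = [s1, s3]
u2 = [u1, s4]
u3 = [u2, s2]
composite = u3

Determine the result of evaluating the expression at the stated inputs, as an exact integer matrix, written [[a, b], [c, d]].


[[0, -20], [0, 0]]

[s1, s3] = [[-2, 1], [4, 2]]
[[s1, s3], s4] = [[-10, -10], [0, 10]]
[[[s1, s3], s4], s2] = [[0, -20], [0, 0]]


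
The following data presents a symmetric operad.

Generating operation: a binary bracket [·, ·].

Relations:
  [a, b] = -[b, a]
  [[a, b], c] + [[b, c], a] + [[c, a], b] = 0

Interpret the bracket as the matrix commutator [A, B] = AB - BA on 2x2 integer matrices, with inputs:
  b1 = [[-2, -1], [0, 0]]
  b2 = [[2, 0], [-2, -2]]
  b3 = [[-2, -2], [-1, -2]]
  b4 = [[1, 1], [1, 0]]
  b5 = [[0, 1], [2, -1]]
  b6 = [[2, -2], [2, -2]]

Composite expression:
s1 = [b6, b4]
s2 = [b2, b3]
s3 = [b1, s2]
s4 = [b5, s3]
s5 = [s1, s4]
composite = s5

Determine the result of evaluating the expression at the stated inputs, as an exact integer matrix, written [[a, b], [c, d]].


[[-112, -32], [-160, 112]]


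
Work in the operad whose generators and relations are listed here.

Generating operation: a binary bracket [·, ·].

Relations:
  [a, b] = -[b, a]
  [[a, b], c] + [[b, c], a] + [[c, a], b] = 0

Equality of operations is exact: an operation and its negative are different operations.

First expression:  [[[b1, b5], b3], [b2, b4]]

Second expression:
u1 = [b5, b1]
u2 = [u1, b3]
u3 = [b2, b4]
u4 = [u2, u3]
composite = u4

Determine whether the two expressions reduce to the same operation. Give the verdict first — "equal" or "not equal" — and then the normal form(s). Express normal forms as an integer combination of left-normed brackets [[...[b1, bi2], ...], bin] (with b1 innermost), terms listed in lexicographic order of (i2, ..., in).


In normal form, the first expression is [[[[b1, b5], b3], b2], b4] - [[[[b1, b5], b3], b4], b2]
In normal form, the second expression is -[[[[b1, b5], b3], b2], b4] + [[[[b1, b5], b3], b4], b2]
The forms do not match — not equal.

not equal; the first gives [[[[b1, b5], b3], b2], b4] - [[[[b1, b5], b3], b4], b2] and the second -[[[[b1, b5], b3], b2], b4] + [[[[b1, b5], b3], b4], b2]


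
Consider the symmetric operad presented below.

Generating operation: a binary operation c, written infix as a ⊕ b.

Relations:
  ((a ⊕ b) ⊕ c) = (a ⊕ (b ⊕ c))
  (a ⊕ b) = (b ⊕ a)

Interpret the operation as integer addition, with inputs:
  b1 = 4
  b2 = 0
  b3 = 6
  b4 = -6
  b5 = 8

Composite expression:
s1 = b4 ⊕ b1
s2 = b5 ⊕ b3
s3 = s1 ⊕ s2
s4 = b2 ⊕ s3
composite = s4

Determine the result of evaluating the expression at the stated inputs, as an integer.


12


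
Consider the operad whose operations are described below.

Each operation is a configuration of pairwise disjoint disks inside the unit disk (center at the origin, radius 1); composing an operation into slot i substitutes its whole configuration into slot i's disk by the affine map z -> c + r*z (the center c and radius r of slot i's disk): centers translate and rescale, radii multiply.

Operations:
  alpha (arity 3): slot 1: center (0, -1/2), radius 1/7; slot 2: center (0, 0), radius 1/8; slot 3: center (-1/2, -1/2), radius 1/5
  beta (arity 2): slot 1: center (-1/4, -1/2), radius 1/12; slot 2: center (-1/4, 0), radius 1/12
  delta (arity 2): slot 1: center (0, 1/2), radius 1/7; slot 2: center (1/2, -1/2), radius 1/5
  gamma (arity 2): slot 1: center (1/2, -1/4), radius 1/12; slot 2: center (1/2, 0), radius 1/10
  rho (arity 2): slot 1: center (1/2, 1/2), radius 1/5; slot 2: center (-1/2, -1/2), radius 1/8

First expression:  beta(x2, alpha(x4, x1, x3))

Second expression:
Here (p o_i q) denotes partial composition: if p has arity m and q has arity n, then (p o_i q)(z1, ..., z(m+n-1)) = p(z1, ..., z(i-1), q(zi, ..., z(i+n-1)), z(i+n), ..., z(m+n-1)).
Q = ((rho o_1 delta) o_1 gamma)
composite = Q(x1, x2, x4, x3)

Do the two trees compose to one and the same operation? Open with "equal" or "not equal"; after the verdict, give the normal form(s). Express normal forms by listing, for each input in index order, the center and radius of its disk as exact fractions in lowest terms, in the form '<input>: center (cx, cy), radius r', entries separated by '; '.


not equal — first x1: center (-1/4, 0), radius 1/96; x2: center (-1/4, -1/2), radius 1/12; x3: center (-7/24, -1/24), radius 1/60; x4: center (-1/4, -1/24), radius 1/84, second x1: center (18/35, 83/140), radius 1/420; x2: center (18/35, 3/5), radius 1/350; x3: center (-1/2, -1/2), radius 1/8; x4: center (3/5, 2/5), radius 1/25

In normal form, the first expression is x1: center (-1/4, 0), radius 1/96; x2: center (-1/4, -1/2), radius 1/12; x3: center (-7/24, -1/24), radius 1/60; x4: center (-1/4, -1/24), radius 1/84
In normal form, the second expression is x1: center (18/35, 83/140), radius 1/420; x2: center (18/35, 3/5), radius 1/350; x3: center (-1/2, -1/2), radius 1/8; x4: center (3/5, 2/5), radius 1/25
No match — not equal.


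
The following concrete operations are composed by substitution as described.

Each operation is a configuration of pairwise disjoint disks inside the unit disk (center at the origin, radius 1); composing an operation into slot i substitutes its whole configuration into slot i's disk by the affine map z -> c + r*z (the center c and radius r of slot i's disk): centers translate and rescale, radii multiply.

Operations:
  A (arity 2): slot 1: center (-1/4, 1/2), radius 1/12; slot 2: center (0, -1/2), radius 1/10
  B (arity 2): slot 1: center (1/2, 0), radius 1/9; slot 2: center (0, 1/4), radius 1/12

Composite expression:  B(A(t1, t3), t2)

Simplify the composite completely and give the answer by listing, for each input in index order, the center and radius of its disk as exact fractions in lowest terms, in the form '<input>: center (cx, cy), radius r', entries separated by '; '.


t1: center (17/36, 1/18), radius 1/108; t2: center (0, 1/4), radius 1/12; t3: center (1/2, -1/18), radius 1/90


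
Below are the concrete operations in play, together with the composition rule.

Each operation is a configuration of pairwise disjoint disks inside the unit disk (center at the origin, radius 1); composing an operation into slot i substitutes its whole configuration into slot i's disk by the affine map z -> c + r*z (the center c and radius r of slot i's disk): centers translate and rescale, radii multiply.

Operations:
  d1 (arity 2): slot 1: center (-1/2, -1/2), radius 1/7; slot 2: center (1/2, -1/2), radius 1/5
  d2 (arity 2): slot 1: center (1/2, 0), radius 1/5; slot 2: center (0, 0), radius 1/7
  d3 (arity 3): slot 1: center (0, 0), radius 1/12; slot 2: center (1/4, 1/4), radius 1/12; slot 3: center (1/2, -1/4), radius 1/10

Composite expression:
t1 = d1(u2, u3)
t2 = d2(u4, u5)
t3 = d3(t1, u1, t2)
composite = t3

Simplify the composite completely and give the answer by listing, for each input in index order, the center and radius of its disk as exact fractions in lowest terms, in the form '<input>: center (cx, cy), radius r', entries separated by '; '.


u1: center (1/4, 1/4), radius 1/12; u2: center (-1/24, -1/24), radius 1/84; u3: center (1/24, -1/24), radius 1/60; u4: center (11/20, -1/4), radius 1/50; u5: center (1/2, -1/4), radius 1/70

Below d3, radii multiply path by path; the u-disk centers shift.
u2: after 2 affine steps, its disk has center (-1/24, -1/24), radius 1/84
u3: after 2 affine steps, its disk has center (1/24, -1/24), radius 1/60
u1: after 1 affine step, its disk has center (1/4, 1/4), radius 1/12
u4: after 2 affine steps, its disk has center (11/20, -1/4), radius 1/50
u5: after 2 affine steps, its disk has center (1/2, -1/4), radius 1/70


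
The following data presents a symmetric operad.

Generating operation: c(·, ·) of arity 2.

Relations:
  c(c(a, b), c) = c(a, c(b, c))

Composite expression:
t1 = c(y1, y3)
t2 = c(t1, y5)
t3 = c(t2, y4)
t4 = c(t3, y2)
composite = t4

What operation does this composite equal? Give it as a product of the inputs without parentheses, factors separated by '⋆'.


Associativity of c dissolves the nesting; only the y-input order survives.
c(y1, y3) flattens to y1 ⋆ y3
c(c(y1, y3), y5) flattens to y1 ⋆ y3 ⋆ y5
c(c(c(y1, y3), y5), y4) flattens to y1 ⋆ y3 ⋆ y5 ⋆ y4
c(c(c(c(y1, y3), y5), y4), y2) flattens to y1 ⋆ y3 ⋆ y5 ⋆ y4 ⋆ y2

y1 ⋆ y3 ⋆ y5 ⋆ y4 ⋆ y2


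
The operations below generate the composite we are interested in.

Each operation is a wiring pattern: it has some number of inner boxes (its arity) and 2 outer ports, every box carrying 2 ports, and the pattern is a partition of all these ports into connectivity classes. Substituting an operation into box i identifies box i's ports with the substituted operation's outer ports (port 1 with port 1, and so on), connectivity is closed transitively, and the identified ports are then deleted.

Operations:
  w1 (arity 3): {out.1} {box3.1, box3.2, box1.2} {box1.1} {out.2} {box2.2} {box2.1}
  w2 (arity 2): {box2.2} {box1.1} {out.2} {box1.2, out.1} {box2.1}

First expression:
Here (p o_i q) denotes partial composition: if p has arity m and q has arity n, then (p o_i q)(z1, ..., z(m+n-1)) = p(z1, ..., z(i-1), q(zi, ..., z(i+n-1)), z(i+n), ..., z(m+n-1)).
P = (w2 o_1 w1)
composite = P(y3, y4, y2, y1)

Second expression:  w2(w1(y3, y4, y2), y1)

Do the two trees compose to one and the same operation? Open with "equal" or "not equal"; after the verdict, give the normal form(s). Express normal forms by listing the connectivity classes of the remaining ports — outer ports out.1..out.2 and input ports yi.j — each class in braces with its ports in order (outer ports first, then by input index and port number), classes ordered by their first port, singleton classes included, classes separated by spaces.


equal; the common form is {out.1} {out.2} {y1.1} {y1.2} {y2.1, y2.2, y3.2} {y3.1} {y4.1} {y4.2}


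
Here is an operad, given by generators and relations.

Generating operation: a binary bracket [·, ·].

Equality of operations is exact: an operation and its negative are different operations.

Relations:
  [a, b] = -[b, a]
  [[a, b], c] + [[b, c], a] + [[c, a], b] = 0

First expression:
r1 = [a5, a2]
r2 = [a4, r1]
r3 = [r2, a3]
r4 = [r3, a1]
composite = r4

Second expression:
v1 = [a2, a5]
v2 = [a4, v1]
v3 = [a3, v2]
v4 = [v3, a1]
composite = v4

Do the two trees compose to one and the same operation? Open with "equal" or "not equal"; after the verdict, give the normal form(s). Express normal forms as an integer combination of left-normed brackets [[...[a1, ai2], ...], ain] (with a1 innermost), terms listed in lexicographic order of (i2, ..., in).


The first expression reduces to -[[[[a1, a2], a5], a4], a3] + [[[[a1, a3], a2], a5], a4] - [[[[a1, a3], a4], a2], a5] + [[[[a1, a3], a4], a5], a2] - [[[[a1, a3], a5], a2], a4] + [[[[a1, a4], a2], a5], a3] - [[[[a1, a4], a5], a2], a3] + [[[[a1, a5], a2], a4], a3]
The second expression reduces to -[[[[a1, a2], a5], a4], a3] + [[[[a1, a3], a2], a5], a4] - [[[[a1, a3], a4], a2], a5] + [[[[a1, a3], a4], a5], a2] - [[[[a1, a3], a5], a2], a4] + [[[[a1, a4], a2], a5], a3] - [[[[a1, a4], a5], a2], a3] + [[[[a1, a5], a2], a4], a3]
Both agree, so they are equal.

equal: each reduces to -[[[[a1, a2], a5], a4], a3] + [[[[a1, a3], a2], a5], a4] - [[[[a1, a3], a4], a2], a5] + [[[[a1, a3], a4], a5], a2] - [[[[a1, a3], a5], a2], a4] + [[[[a1, a4], a2], a5], a3] - [[[[a1, a4], a5], a2], a3] + [[[[a1, a5], a2], a4], a3]


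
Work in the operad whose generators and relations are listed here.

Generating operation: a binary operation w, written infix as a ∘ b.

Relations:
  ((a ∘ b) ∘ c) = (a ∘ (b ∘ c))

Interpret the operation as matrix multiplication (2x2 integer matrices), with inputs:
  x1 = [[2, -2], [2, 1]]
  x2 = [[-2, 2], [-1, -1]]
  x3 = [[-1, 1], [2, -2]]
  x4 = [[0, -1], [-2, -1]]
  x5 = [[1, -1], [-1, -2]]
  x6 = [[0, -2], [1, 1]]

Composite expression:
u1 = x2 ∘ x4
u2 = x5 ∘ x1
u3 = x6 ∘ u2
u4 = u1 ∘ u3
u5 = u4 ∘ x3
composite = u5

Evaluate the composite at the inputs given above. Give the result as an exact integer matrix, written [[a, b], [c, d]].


[[48, -48], [-24, 24]]


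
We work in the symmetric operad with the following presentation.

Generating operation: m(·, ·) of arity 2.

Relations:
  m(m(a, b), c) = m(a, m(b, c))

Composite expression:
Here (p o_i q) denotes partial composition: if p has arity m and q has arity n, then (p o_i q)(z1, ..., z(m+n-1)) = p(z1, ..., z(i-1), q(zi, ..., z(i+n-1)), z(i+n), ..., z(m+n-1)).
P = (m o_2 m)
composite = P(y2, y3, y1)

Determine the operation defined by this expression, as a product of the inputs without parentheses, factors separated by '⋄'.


Under associativity of m, the answer is the y's in reading order.
m(y3, y1) unparenthesizes to y3 ⋄ y1
m(y2, m(y3, y1)) unparenthesizes to y2 ⋄ y3 ⋄ y1

y2 ⋄ y3 ⋄ y1


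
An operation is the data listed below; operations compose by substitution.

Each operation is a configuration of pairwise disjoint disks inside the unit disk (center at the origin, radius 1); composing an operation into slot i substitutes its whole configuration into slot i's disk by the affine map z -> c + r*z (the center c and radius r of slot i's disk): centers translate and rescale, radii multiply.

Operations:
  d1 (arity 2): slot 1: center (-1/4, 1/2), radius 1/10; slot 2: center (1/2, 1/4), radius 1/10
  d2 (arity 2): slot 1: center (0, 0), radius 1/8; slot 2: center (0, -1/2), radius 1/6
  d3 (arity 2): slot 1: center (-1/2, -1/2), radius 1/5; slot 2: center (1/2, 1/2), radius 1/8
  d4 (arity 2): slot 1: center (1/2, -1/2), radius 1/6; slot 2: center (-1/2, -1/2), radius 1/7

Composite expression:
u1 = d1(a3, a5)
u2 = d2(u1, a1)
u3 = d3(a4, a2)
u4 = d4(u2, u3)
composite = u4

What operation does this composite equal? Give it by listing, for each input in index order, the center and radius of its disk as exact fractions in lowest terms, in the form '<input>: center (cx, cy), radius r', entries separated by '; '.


a1: center (1/2, -7/12), radius 1/36; a2: center (-3/7, -3/7), radius 1/56; a3: center (95/192, -47/96), radius 1/480; a4: center (-4/7, -4/7), radius 1/35; a5: center (49/96, -95/192), radius 1/480
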